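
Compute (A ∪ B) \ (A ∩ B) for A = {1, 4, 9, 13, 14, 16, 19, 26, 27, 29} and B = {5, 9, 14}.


A △ B = (A \ B) ∪ (B \ A) = elements in exactly one of A or B
A \ B = {1, 4, 13, 16, 19, 26, 27, 29}
B \ A = {5}
A △ B = {1, 4, 5, 13, 16, 19, 26, 27, 29}

A △ B = {1, 4, 5, 13, 16, 19, 26, 27, 29}


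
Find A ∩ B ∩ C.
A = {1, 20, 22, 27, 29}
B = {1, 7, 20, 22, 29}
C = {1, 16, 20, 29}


A ∩ B = {1, 20, 22, 29}
(A ∩ B) ∩ C = {1, 20, 29}

A ∩ B ∩ C = {1, 20, 29}


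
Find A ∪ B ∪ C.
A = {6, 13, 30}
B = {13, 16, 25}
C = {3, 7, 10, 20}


A ∪ B = {6, 13, 16, 25, 30}
(A ∪ B) ∪ C = {3, 6, 7, 10, 13, 16, 20, 25, 30}

A ∪ B ∪ C = {3, 6, 7, 10, 13, 16, 20, 25, 30}


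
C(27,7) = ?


C(n,k) = n! / (k!(n-k)!)
C(27,7) = 27! / (7!20!)
= 888030

C(27,7) = 888030


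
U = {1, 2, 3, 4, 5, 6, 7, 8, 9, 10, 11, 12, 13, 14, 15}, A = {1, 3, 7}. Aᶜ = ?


Aᶜ = U \ A = elements in U but not in A
U = {1, 2, 3, 4, 5, 6, 7, 8, 9, 10, 11, 12, 13, 14, 15}
A = {1, 3, 7}
Aᶜ = {2, 4, 5, 6, 8, 9, 10, 11, 12, 13, 14, 15}

Aᶜ = {2, 4, 5, 6, 8, 9, 10, 11, 12, 13, 14, 15}


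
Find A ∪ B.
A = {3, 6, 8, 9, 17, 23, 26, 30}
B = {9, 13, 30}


A ∪ B = all elements in A or B (or both)
A = {3, 6, 8, 9, 17, 23, 26, 30}
B = {9, 13, 30}
A ∪ B = {3, 6, 8, 9, 13, 17, 23, 26, 30}

A ∪ B = {3, 6, 8, 9, 13, 17, 23, 26, 30}


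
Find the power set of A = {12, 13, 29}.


|A| = 3, so |P(A)| = 2^3 = 8
Enumerate subsets by cardinality (0 to 3):
∅, {12}, {13}, {29}, {12, 13}, {12, 29}, {13, 29}, {12, 13, 29}

P(A) has 8 subsets: ∅, {12}, {13}, {29}, {12, 13}, {12, 29}, {13, 29}, {12, 13, 29}


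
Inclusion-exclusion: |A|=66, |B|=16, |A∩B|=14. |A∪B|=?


|A ∪ B| = |A| + |B| - |A ∩ B|
= 66 + 16 - 14
= 68

|A ∪ B| = 68


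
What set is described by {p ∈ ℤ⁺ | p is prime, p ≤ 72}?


Checking each candidate:
Condition: primes ≤ 72
Result = {2, 3, 5, 7, 11, 13, 17, 19, 23, 29, 31, 37, 41, 43, 47, 53, 59, 61, 67, 71}

{2, 3, 5, 7, 11, 13, 17, 19, 23, 29, 31, 37, 41, 43, 47, 53, 59, 61, 67, 71}


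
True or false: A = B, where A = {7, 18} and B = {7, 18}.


Two sets are equal iff they have exactly the same elements.
A = {7, 18}
B = {7, 18}
Same elements → A = B

Yes, A = B


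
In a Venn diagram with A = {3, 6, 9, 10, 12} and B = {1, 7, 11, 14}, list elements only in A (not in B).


A = {3, 6, 9, 10, 12}
B = {1, 7, 11, 14}
Region: only in A (not in B)
Elements: {3, 6, 9, 10, 12}

Elements only in A (not in B): {3, 6, 9, 10, 12}


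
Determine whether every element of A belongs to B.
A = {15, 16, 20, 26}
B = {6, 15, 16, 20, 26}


A ⊆ B means every element of A is in B.
All elements of A are in B.
So A ⊆ B.

Yes, A ⊆ B


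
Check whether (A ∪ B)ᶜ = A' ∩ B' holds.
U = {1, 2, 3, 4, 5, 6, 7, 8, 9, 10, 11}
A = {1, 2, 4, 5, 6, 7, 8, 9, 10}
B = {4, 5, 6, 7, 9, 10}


LHS: A ∪ B = {1, 2, 4, 5, 6, 7, 8, 9, 10}
(A ∪ B)' = U \ (A ∪ B) = {3, 11}
A' = {3, 11}, B' = {1, 2, 3, 8, 11}
Claimed RHS: A' ∩ B' = {3, 11}
Identity is VALID: LHS = RHS = {3, 11} ✓

Identity is valid. (A ∪ B)' = A' ∩ B' = {3, 11}


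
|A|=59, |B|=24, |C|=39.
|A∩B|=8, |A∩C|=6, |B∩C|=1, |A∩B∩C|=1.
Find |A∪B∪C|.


|A∪B∪C| = |A|+|B|+|C| - |A∩B|-|A∩C|-|B∩C| + |A∩B∩C|
= 59+24+39 - 8-6-1 + 1
= 122 - 15 + 1
= 108

|A ∪ B ∪ C| = 108


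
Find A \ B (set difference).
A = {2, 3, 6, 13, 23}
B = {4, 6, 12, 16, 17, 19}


A \ B = elements in A but not in B
A = {2, 3, 6, 13, 23}
B = {4, 6, 12, 16, 17, 19}
Remove from A any elements in B
A \ B = {2, 3, 13, 23}

A \ B = {2, 3, 13, 23}


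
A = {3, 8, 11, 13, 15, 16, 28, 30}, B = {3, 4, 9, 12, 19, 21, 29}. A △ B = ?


A △ B = (A \ B) ∪ (B \ A) = elements in exactly one of A or B
A \ B = {8, 11, 13, 15, 16, 28, 30}
B \ A = {4, 9, 12, 19, 21, 29}
A △ B = {4, 8, 9, 11, 12, 13, 15, 16, 19, 21, 28, 29, 30}

A △ B = {4, 8, 9, 11, 12, 13, 15, 16, 19, 21, 28, 29, 30}


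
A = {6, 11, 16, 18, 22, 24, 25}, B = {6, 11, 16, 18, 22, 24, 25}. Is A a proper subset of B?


A ⊂ B requires: A ⊆ B AND A ≠ B.
A ⊆ B? Yes
A = B? Yes
A = B, so A is not a PROPER subset.

No, A is not a proper subset of B


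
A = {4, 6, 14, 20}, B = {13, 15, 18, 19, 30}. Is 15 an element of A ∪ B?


A = {4, 6, 14, 20}, B = {13, 15, 18, 19, 30}
A ∪ B = all elements in A or B
A ∪ B = {4, 6, 13, 14, 15, 18, 19, 20, 30}
Checking if 15 ∈ A ∪ B
15 is in A ∪ B → True

15 ∈ A ∪ B


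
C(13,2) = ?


C(n,k) = n! / (k!(n-k)!)
C(13,2) = 13! / (2!11!)
= 78

C(13,2) = 78


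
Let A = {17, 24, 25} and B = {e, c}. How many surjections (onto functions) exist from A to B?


n = |A| = 3, k = |B| = 2. Surjections via inclusion-exclusion:
S(n,k) = Σ(-1)^i × C(k,i) × (k-i)^n, i=0 to k
i=0: (-1)^0×C(2,0)×2^3 = 8
i=1: (-1)^1×C(2,1)×1^3 = -2
i=2: (-1)^2×C(2,2)×0^3 = 0
Total = 6

Number of surjections = 6


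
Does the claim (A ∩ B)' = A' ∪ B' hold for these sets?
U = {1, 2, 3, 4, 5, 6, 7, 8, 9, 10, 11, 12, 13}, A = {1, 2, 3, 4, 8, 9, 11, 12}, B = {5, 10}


LHS: A ∩ B = ∅
(A ∩ B)' = U \ (A ∩ B) = {1, 2, 3, 4, 5, 6, 7, 8, 9, 10, 11, 12, 13}
A' = {5, 6, 7, 10, 13}, B' = {1, 2, 3, 4, 6, 7, 8, 9, 11, 12, 13}
Claimed RHS: A' ∪ B' = {1, 2, 3, 4, 5, 6, 7, 8, 9, 10, 11, 12, 13}
Identity is VALID: LHS = RHS = {1, 2, 3, 4, 5, 6, 7, 8, 9, 10, 11, 12, 13} ✓

Identity is valid. (A ∩ B)' = A' ∪ B' = {1, 2, 3, 4, 5, 6, 7, 8, 9, 10, 11, 12, 13}


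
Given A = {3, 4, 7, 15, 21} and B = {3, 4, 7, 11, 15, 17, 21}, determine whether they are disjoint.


Disjoint means A ∩ B = ∅.
A ∩ B = {3, 4, 7, 15, 21}
A ∩ B ≠ ∅, so A and B are NOT disjoint.

No, A and B are not disjoint (A ∩ B = {3, 4, 7, 15, 21})


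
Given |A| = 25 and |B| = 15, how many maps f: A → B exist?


Each of |A| = 25 inputs maps to any of |B| = 15 outputs.
# functions = |B|^|A| = 15^25
= 252511682940423488616943359375

Number of functions = 252511682940423488616943359375


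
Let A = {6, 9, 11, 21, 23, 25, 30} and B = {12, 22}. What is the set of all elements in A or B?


A ∪ B = all elements in A or B (or both)
A = {6, 9, 11, 21, 23, 25, 30}
B = {12, 22}
A ∪ B = {6, 9, 11, 12, 21, 22, 23, 25, 30}

A ∪ B = {6, 9, 11, 12, 21, 22, 23, 25, 30}


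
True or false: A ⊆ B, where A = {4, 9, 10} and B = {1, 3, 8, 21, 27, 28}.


A ⊆ B means every element of A is in B.
Elements in A not in B: {4, 9, 10}
So A ⊄ B.

No, A ⊄ B


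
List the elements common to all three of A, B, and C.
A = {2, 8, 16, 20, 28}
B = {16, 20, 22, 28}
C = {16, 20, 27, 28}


A ∩ B = {16, 20, 28}
(A ∩ B) ∩ C = {16, 20, 28}

A ∩ B ∩ C = {16, 20, 28}


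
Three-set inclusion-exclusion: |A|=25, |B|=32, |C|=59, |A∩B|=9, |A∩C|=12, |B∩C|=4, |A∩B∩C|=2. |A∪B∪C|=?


|A∪B∪C| = |A|+|B|+|C| - |A∩B|-|A∩C|-|B∩C| + |A∩B∩C|
= 25+32+59 - 9-12-4 + 2
= 116 - 25 + 2
= 93

|A ∪ B ∪ C| = 93


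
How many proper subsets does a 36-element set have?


Total subsets = 2^n = 2^36 = 68719476736
Proper subsets exclude the set itself: 2^n - 1
= 68719476736 - 1
= 68719476735

Number of proper subsets = 68719476735


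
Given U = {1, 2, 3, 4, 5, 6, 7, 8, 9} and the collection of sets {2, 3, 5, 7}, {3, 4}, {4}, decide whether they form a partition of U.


A partition requires: (1) non-empty parts, (2) pairwise disjoint, (3) union = U
Parts: {2, 3, 5, 7}, {3, 4}, {4}
Union of parts: {2, 3, 4, 5, 7}
U = {1, 2, 3, 4, 5, 6, 7, 8, 9}
All non-empty? True
Pairwise disjoint? False
Covers U? False

No, not a valid partition


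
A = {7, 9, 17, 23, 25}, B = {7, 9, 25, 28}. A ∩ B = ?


A ∩ B = elements in both A and B
A = {7, 9, 17, 23, 25}
B = {7, 9, 25, 28}
A ∩ B = {7, 9, 25}

A ∩ B = {7, 9, 25}


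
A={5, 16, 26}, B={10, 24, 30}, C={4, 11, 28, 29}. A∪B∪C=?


A ∪ B = {5, 10, 16, 24, 26, 30}
(A ∪ B) ∪ C = {4, 5, 10, 11, 16, 24, 26, 28, 29, 30}

A ∪ B ∪ C = {4, 5, 10, 11, 16, 24, 26, 28, 29, 30}


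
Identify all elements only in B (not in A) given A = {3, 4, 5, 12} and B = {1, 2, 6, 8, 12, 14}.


A = {3, 4, 5, 12}
B = {1, 2, 6, 8, 12, 14}
Region: only in B (not in A)
Elements: {1, 2, 6, 8, 14}

Elements only in B (not in A): {1, 2, 6, 8, 14}


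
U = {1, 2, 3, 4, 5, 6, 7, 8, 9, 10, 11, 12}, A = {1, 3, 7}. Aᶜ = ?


Aᶜ = U \ A = elements in U but not in A
U = {1, 2, 3, 4, 5, 6, 7, 8, 9, 10, 11, 12}
A = {1, 3, 7}
Aᶜ = {2, 4, 5, 6, 8, 9, 10, 11, 12}

Aᶜ = {2, 4, 5, 6, 8, 9, 10, 11, 12}


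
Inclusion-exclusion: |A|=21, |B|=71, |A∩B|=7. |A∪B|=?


|A ∪ B| = |A| + |B| - |A ∩ B|
= 21 + 71 - 7
= 85

|A ∪ B| = 85


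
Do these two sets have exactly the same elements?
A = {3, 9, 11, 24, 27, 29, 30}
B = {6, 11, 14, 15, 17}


Two sets are equal iff they have exactly the same elements.
A = {3, 9, 11, 24, 27, 29, 30}
B = {6, 11, 14, 15, 17}
Differences: {3, 6, 9, 14, 15, 17, 24, 27, 29, 30}
A ≠ B

No, A ≠ B


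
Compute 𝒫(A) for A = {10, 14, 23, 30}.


|A| = 4, so |P(A)| = 2^4 = 16
Enumerate subsets by cardinality (0 to 4):
∅, {10}, {14}, {23}, {30}, {10, 14}, {10, 23}, {10, 30}, {14, 23}, {14, 30}, {23, 30}, {10, 14, 23}, {10, 14, 30}, {10, 23, 30}, {14, 23, 30}, {10, 14, 23, 30}

P(A) has 16 subsets: ∅, {10}, {14}, {23}, {30}, {10, 14}, {10, 23}, {10, 30}, {14, 23}, {14, 30}, {23, 30}, {10, 14, 23}, {10, 14, 30}, {10, 23, 30}, {14, 23, 30}, {10, 14, 23, 30}


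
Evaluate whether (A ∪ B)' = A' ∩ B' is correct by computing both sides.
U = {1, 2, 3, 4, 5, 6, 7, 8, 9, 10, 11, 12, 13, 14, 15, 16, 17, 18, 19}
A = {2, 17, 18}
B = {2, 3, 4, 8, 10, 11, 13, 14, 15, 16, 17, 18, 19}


LHS: A ∪ B = {2, 3, 4, 8, 10, 11, 13, 14, 15, 16, 17, 18, 19}
(A ∪ B)' = U \ (A ∪ B) = {1, 5, 6, 7, 9, 12}
A' = {1, 3, 4, 5, 6, 7, 8, 9, 10, 11, 12, 13, 14, 15, 16, 19}, B' = {1, 5, 6, 7, 9, 12}
Claimed RHS: A' ∩ B' = {1, 5, 6, 7, 9, 12}
Identity is VALID: LHS = RHS = {1, 5, 6, 7, 9, 12} ✓

Identity is valid. (A ∪ B)' = A' ∩ B' = {1, 5, 6, 7, 9, 12}


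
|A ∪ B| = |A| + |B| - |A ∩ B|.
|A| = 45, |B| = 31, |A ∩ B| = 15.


|A ∪ B| = |A| + |B| - |A ∩ B|
= 45 + 31 - 15
= 61

|A ∪ B| = 61


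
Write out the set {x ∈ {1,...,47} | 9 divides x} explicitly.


Checking each candidate:
Condition: multiples of 9 in {1,...,47}
Result = {9, 18, 27, 36, 45}

{9, 18, 27, 36, 45}


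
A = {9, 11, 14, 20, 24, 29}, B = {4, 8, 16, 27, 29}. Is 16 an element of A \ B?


A = {9, 11, 14, 20, 24, 29}, B = {4, 8, 16, 27, 29}
A \ B = elements in A but not in B
A \ B = {9, 11, 14, 20, 24}
Checking if 16 ∈ A \ B
16 is not in A \ B → False

16 ∉ A \ B


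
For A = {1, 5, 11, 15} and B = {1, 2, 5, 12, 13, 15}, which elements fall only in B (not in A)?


A = {1, 5, 11, 15}
B = {1, 2, 5, 12, 13, 15}
Region: only in B (not in A)
Elements: {2, 12, 13}

Elements only in B (not in A): {2, 12, 13}


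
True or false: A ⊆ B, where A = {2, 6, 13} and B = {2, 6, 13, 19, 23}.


A ⊆ B means every element of A is in B.
All elements of A are in B.
So A ⊆ B.

Yes, A ⊆ B


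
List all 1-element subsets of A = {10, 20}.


|A| = 2, so A has C(2,1) = 2 subsets of size 1.
Enumerate by choosing 1 elements from A at a time:
{10}, {20}

1-element subsets (2 total): {10}, {20}


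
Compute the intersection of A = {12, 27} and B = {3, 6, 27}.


A ∩ B = elements in both A and B
A = {12, 27}
B = {3, 6, 27}
A ∩ B = {27}

A ∩ B = {27}


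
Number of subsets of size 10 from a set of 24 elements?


C(n,k) = n! / (k!(n-k)!)
C(24,10) = 24! / (10!14!)
= 1961256

C(24,10) = 1961256


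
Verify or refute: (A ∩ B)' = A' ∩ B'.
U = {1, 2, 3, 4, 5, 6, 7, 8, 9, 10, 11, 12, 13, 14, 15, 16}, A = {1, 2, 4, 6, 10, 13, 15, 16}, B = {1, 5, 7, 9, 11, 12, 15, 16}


LHS: A ∩ B = {1, 15, 16}
(A ∩ B)' = U \ (A ∩ B) = {2, 3, 4, 5, 6, 7, 8, 9, 10, 11, 12, 13, 14}
A' = {3, 5, 7, 8, 9, 11, 12, 14}, B' = {2, 3, 4, 6, 8, 10, 13, 14}
Claimed RHS: A' ∩ B' = {3, 8, 14}
Identity is INVALID: LHS = {2, 3, 4, 5, 6, 7, 8, 9, 10, 11, 12, 13, 14} but the RHS claimed here equals {3, 8, 14}. The correct form is (A ∩ B)' = A' ∪ B'.

Identity is invalid: (A ∩ B)' = {2, 3, 4, 5, 6, 7, 8, 9, 10, 11, 12, 13, 14} but A' ∩ B' = {3, 8, 14}. The correct De Morgan law is (A ∩ B)' = A' ∪ B'.


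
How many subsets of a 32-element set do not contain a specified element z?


Subsets of A avoiding z are subsets of A \ {z}, which has 31 elements.
Count = 2^(n-1) = 2^31
= 2147483648

Number of subsets avoiding z = 2147483648


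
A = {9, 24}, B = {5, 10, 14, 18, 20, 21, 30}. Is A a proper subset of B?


A ⊂ B requires: A ⊆ B AND A ≠ B.
A ⊆ B? No
A ⊄ B, so A is not a proper subset.

No, A is not a proper subset of B


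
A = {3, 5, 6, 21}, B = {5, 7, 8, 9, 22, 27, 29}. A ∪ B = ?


A ∪ B = all elements in A or B (or both)
A = {3, 5, 6, 21}
B = {5, 7, 8, 9, 22, 27, 29}
A ∪ B = {3, 5, 6, 7, 8, 9, 21, 22, 27, 29}

A ∪ B = {3, 5, 6, 7, 8, 9, 21, 22, 27, 29}


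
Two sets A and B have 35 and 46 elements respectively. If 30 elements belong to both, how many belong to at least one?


|A ∪ B| = |A| + |B| - |A ∩ B|
= 35 + 46 - 30
= 51

|A ∪ B| = 51


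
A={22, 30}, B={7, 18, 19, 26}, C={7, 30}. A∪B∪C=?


A ∪ B = {7, 18, 19, 22, 26, 30}
(A ∪ B) ∪ C = {7, 18, 19, 22, 26, 30}

A ∪ B ∪ C = {7, 18, 19, 22, 26, 30}


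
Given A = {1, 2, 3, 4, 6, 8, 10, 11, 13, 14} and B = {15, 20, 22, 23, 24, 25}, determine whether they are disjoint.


Disjoint means A ∩ B = ∅.
A ∩ B = ∅
A ∩ B = ∅, so A and B are disjoint.

Yes, A and B are disjoint


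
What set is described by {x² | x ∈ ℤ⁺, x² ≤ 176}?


Checking each candidate:
Condition: positive perfect squares ≤ 176
Result = {1, 4, 9, 16, 25, 36, 49, 64, 81, 100, 121, 144, 169}

{1, 4, 9, 16, 25, 36, 49, 64, 81, 100, 121, 144, 169}


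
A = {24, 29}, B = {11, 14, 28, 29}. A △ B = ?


A △ B = (A \ B) ∪ (B \ A) = elements in exactly one of A or B
A \ B = {24}
B \ A = {11, 14, 28}
A △ B = {11, 14, 24, 28}

A △ B = {11, 14, 24, 28}


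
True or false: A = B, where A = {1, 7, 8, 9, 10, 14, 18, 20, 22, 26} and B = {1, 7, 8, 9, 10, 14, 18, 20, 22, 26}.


Two sets are equal iff they have exactly the same elements.
A = {1, 7, 8, 9, 10, 14, 18, 20, 22, 26}
B = {1, 7, 8, 9, 10, 14, 18, 20, 22, 26}
Same elements → A = B

Yes, A = B


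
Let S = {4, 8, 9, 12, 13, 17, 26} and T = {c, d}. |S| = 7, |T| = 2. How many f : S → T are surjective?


n = |S| = 7, k = |T| = 2. Surjections via inclusion-exclusion:
S(n,k) = Σ(-1)^i × C(k,i) × (k-i)^n, i=0 to k
i=0: (-1)^0×C(2,0)×2^7 = 128
i=1: (-1)^1×C(2,1)×1^7 = -2
i=2: (-1)^2×C(2,2)×0^7 = 0
Total = 126

Number of surjections = 126


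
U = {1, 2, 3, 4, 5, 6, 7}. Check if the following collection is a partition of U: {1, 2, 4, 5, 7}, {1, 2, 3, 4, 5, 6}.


A partition requires: (1) non-empty parts, (2) pairwise disjoint, (3) union = U
Parts: {1, 2, 4, 5, 7}, {1, 2, 3, 4, 5, 6}
Union of parts: {1, 2, 3, 4, 5, 6, 7}
U = {1, 2, 3, 4, 5, 6, 7}
All non-empty? True
Pairwise disjoint? False
Covers U? True

No, not a valid partition


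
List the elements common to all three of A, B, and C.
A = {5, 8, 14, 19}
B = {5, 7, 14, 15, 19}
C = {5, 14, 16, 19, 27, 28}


A ∩ B = {5, 14, 19}
(A ∩ B) ∩ C = {5, 14, 19}

A ∩ B ∩ C = {5, 14, 19}


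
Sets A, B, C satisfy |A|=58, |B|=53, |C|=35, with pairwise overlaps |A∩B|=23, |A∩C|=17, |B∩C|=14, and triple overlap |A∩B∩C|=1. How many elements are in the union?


|A∪B∪C| = |A|+|B|+|C| - |A∩B|-|A∩C|-|B∩C| + |A∩B∩C|
= 58+53+35 - 23-17-14 + 1
= 146 - 54 + 1
= 93

|A ∪ B ∪ C| = 93


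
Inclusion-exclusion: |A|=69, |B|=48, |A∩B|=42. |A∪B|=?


|A ∪ B| = |A| + |B| - |A ∩ B|
= 69 + 48 - 42
= 75

|A ∪ B| = 75


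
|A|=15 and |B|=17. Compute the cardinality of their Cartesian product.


|A × B| = |A| × |B|
= 15 × 17
= 255

|A × B| = 255


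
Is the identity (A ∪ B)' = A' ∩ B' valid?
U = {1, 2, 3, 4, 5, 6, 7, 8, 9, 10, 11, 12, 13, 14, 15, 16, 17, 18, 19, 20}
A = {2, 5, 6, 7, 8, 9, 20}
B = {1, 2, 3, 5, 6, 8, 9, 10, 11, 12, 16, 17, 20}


LHS: A ∪ B = {1, 2, 3, 5, 6, 7, 8, 9, 10, 11, 12, 16, 17, 20}
(A ∪ B)' = U \ (A ∪ B) = {4, 13, 14, 15, 18, 19}
A' = {1, 3, 4, 10, 11, 12, 13, 14, 15, 16, 17, 18, 19}, B' = {4, 7, 13, 14, 15, 18, 19}
Claimed RHS: A' ∩ B' = {4, 13, 14, 15, 18, 19}
Identity is VALID: LHS = RHS = {4, 13, 14, 15, 18, 19} ✓

Identity is valid. (A ∪ B)' = A' ∩ B' = {4, 13, 14, 15, 18, 19}


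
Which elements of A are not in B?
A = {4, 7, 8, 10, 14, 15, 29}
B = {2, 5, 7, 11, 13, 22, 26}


A \ B = elements in A but not in B
A = {4, 7, 8, 10, 14, 15, 29}
B = {2, 5, 7, 11, 13, 22, 26}
Remove from A any elements in B
A \ B = {4, 8, 10, 14, 15, 29}

A \ B = {4, 8, 10, 14, 15, 29}


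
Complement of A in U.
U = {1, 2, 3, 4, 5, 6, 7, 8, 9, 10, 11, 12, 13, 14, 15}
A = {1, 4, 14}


Aᶜ = U \ A = elements in U but not in A
U = {1, 2, 3, 4, 5, 6, 7, 8, 9, 10, 11, 12, 13, 14, 15}
A = {1, 4, 14}
Aᶜ = {2, 3, 5, 6, 7, 8, 9, 10, 11, 12, 13, 15}

Aᶜ = {2, 3, 5, 6, 7, 8, 9, 10, 11, 12, 13, 15}


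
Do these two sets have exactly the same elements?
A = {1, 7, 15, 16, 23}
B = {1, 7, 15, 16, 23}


Two sets are equal iff they have exactly the same elements.
A = {1, 7, 15, 16, 23}
B = {1, 7, 15, 16, 23}
Same elements → A = B

Yes, A = B


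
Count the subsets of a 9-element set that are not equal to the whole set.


Total subsets = 2^n = 2^9 = 512
Proper subsets exclude the set itself: 2^n - 1
= 512 - 1
= 511

Number of proper subsets = 511


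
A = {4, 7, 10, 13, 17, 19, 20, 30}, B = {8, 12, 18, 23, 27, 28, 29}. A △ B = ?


A △ B = (A \ B) ∪ (B \ A) = elements in exactly one of A or B
A \ B = {4, 7, 10, 13, 17, 19, 20, 30}
B \ A = {8, 12, 18, 23, 27, 28, 29}
A △ B = {4, 7, 8, 10, 12, 13, 17, 18, 19, 20, 23, 27, 28, 29, 30}

A △ B = {4, 7, 8, 10, 12, 13, 17, 18, 19, 20, 23, 27, 28, 29, 30}


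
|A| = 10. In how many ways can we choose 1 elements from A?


C(n,k) = n! / (k!(n-k)!)
C(10,1) = 10! / (1!9!)
= 10

C(10,1) = 10


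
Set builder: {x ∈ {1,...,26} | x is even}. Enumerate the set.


Checking each candidate:
Condition: even numbers in {1,...,26}
Result = {2, 4, 6, 8, 10, 12, 14, 16, 18, 20, 22, 24, 26}

{2, 4, 6, 8, 10, 12, 14, 16, 18, 20, 22, 24, 26}


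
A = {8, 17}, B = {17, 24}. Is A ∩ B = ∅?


Disjoint means A ∩ B = ∅.
A ∩ B = {17}
A ∩ B ≠ ∅, so A and B are NOT disjoint.

No, A and B are not disjoint (A ∩ B = {17})


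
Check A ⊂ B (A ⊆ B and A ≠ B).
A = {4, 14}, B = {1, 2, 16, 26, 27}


A ⊂ B requires: A ⊆ B AND A ≠ B.
A ⊆ B? No
A ⊄ B, so A is not a proper subset.

No, A is not a proper subset of B


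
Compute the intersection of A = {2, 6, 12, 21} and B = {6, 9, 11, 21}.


A ∩ B = elements in both A and B
A = {2, 6, 12, 21}
B = {6, 9, 11, 21}
A ∩ B = {6, 21}

A ∩ B = {6, 21}


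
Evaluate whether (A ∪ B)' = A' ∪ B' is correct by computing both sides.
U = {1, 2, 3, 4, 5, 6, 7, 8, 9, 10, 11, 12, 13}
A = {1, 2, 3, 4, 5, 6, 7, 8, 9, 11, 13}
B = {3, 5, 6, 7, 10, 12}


LHS: A ∪ B = {1, 2, 3, 4, 5, 6, 7, 8, 9, 10, 11, 12, 13}
(A ∪ B)' = U \ (A ∪ B) = ∅
A' = {10, 12}, B' = {1, 2, 4, 8, 9, 11, 13}
Claimed RHS: A' ∪ B' = {1, 2, 4, 8, 9, 10, 11, 12, 13}
Identity is INVALID: LHS = ∅ but the RHS claimed here equals {1, 2, 4, 8, 9, 10, 11, 12, 13}. The correct form is (A ∪ B)' = A' ∩ B'.

Identity is invalid: (A ∪ B)' = ∅ but A' ∪ B' = {1, 2, 4, 8, 9, 10, 11, 12, 13}. The correct De Morgan law is (A ∪ B)' = A' ∩ B'.


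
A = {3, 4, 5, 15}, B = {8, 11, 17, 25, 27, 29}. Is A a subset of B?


A ⊆ B means every element of A is in B.
Elements in A not in B: {3, 4, 5, 15}
So A ⊄ B.

No, A ⊄ B


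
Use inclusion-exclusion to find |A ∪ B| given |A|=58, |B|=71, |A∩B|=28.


|A ∪ B| = |A| + |B| - |A ∩ B|
= 58 + 71 - 28
= 101

|A ∪ B| = 101


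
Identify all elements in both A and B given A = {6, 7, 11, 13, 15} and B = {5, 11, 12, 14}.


A = {6, 7, 11, 13, 15}
B = {5, 11, 12, 14}
Region: in both A and B
Elements: {11}

Elements in both A and B: {11}


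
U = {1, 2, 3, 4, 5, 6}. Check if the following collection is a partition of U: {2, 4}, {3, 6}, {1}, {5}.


A partition requires: (1) non-empty parts, (2) pairwise disjoint, (3) union = U
Parts: {2, 4}, {3, 6}, {1}, {5}
Union of parts: {1, 2, 3, 4, 5, 6}
U = {1, 2, 3, 4, 5, 6}
All non-empty? True
Pairwise disjoint? True
Covers U? True

Yes, valid partition


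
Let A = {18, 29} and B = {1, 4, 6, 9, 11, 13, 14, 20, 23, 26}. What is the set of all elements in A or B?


A ∪ B = all elements in A or B (or both)
A = {18, 29}
B = {1, 4, 6, 9, 11, 13, 14, 20, 23, 26}
A ∪ B = {1, 4, 6, 9, 11, 13, 14, 18, 20, 23, 26, 29}

A ∪ B = {1, 4, 6, 9, 11, 13, 14, 18, 20, 23, 26, 29}


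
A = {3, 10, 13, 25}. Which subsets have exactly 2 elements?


|A| = 4, so A has C(4,2) = 6 subsets of size 2.
Enumerate by choosing 2 elements from A at a time:
{3, 10}, {3, 13}, {3, 25}, {10, 13}, {10, 25}, {13, 25}

2-element subsets (6 total): {3, 10}, {3, 13}, {3, 25}, {10, 13}, {10, 25}, {13, 25}


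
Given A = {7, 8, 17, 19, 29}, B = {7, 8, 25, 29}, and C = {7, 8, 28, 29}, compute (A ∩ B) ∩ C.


A ∩ B = {7, 8, 29}
(A ∩ B) ∩ C = {7, 8, 29}

A ∩ B ∩ C = {7, 8, 29}


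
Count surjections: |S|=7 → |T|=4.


n = |S| = 7, k = |T| = 4. Surjections via inclusion-exclusion:
S(n,k) = Σ(-1)^i × C(k,i) × (k-i)^n, i=0 to k
i=0: (-1)^0×C(4,0)×4^7 = 16384
i=1: (-1)^1×C(4,1)×3^7 = -8748
i=2: (-1)^2×C(4,2)×2^7 = 768
i=3: (-1)^3×C(4,3)×1^7 = -4
i=4: (-1)^4×C(4,4)×0^7 = 0
Total = 8400

Number of surjections = 8400


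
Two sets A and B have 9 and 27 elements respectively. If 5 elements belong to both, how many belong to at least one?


|A ∪ B| = |A| + |B| - |A ∩ B|
= 9 + 27 - 5
= 31

|A ∪ B| = 31


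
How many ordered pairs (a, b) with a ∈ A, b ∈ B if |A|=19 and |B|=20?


|A × B| = |A| × |B|
= 19 × 20
= 380

|A × B| = 380


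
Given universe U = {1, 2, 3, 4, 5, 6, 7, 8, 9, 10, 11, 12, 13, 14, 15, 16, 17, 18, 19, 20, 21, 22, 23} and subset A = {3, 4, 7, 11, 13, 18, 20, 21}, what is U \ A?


Aᶜ = U \ A = elements in U but not in A
U = {1, 2, 3, 4, 5, 6, 7, 8, 9, 10, 11, 12, 13, 14, 15, 16, 17, 18, 19, 20, 21, 22, 23}
A = {3, 4, 7, 11, 13, 18, 20, 21}
Aᶜ = {1, 2, 5, 6, 8, 9, 10, 12, 14, 15, 16, 17, 19, 22, 23}

Aᶜ = {1, 2, 5, 6, 8, 9, 10, 12, 14, 15, 16, 17, 19, 22, 23}


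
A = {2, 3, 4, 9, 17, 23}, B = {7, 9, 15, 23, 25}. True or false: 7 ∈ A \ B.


A = {2, 3, 4, 9, 17, 23}, B = {7, 9, 15, 23, 25}
A \ B = elements in A but not in B
A \ B = {2, 3, 4, 17}
Checking if 7 ∈ A \ B
7 is not in A \ B → False

7 ∉ A \ B


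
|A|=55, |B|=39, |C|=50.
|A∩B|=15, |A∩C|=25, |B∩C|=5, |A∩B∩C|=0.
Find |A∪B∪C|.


|A∪B∪C| = |A|+|B|+|C| - |A∩B|-|A∩C|-|B∩C| + |A∩B∩C|
= 55+39+50 - 15-25-5 + 0
= 144 - 45 + 0
= 99

|A ∪ B ∪ C| = 99


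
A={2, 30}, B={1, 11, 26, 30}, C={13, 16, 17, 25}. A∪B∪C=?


A ∪ B = {1, 2, 11, 26, 30}
(A ∪ B) ∪ C = {1, 2, 11, 13, 16, 17, 25, 26, 30}

A ∪ B ∪ C = {1, 2, 11, 13, 16, 17, 25, 26, 30}


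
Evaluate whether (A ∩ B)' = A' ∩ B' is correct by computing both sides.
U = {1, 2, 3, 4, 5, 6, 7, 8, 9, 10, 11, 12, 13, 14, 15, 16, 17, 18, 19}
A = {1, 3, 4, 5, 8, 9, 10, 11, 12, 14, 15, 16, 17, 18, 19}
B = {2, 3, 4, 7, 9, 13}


LHS: A ∩ B = {3, 4, 9}
(A ∩ B)' = U \ (A ∩ B) = {1, 2, 5, 6, 7, 8, 10, 11, 12, 13, 14, 15, 16, 17, 18, 19}
A' = {2, 6, 7, 13}, B' = {1, 5, 6, 8, 10, 11, 12, 14, 15, 16, 17, 18, 19}
Claimed RHS: A' ∩ B' = {6}
Identity is INVALID: LHS = {1, 2, 5, 6, 7, 8, 10, 11, 12, 13, 14, 15, 16, 17, 18, 19} but the RHS claimed here equals {6}. The correct form is (A ∩ B)' = A' ∪ B'.

Identity is invalid: (A ∩ B)' = {1, 2, 5, 6, 7, 8, 10, 11, 12, 13, 14, 15, 16, 17, 18, 19} but A' ∩ B' = {6}. The correct De Morgan law is (A ∩ B)' = A' ∪ B'.


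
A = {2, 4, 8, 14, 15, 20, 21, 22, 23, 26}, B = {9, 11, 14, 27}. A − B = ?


A \ B = elements in A but not in B
A = {2, 4, 8, 14, 15, 20, 21, 22, 23, 26}
B = {9, 11, 14, 27}
Remove from A any elements in B
A \ B = {2, 4, 8, 15, 20, 21, 22, 23, 26}

A \ B = {2, 4, 8, 15, 20, 21, 22, 23, 26}


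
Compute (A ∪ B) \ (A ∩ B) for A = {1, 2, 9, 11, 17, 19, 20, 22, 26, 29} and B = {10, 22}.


A △ B = (A \ B) ∪ (B \ A) = elements in exactly one of A or B
A \ B = {1, 2, 9, 11, 17, 19, 20, 26, 29}
B \ A = {10}
A △ B = {1, 2, 9, 10, 11, 17, 19, 20, 26, 29}

A △ B = {1, 2, 9, 10, 11, 17, 19, 20, 26, 29}


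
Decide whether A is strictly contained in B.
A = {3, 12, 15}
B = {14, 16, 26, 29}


A ⊂ B requires: A ⊆ B AND A ≠ B.
A ⊆ B? No
A ⊄ B, so A is not a proper subset.

No, A is not a proper subset of B


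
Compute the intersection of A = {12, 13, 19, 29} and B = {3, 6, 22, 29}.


A ∩ B = elements in both A and B
A = {12, 13, 19, 29}
B = {3, 6, 22, 29}
A ∩ B = {29}

A ∩ B = {29}


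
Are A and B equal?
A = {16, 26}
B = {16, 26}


Two sets are equal iff they have exactly the same elements.
A = {16, 26}
B = {16, 26}
Same elements → A = B

Yes, A = B


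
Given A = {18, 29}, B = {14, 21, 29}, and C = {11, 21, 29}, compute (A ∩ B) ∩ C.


A ∩ B = {29}
(A ∩ B) ∩ C = {29}

A ∩ B ∩ C = {29}


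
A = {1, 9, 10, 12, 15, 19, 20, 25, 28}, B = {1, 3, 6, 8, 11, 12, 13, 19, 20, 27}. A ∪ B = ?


A ∪ B = all elements in A or B (or both)
A = {1, 9, 10, 12, 15, 19, 20, 25, 28}
B = {1, 3, 6, 8, 11, 12, 13, 19, 20, 27}
A ∪ B = {1, 3, 6, 8, 9, 10, 11, 12, 13, 15, 19, 20, 25, 27, 28}

A ∪ B = {1, 3, 6, 8, 9, 10, 11, 12, 13, 15, 19, 20, 25, 27, 28}


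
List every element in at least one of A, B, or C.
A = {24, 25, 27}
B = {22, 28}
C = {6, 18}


A ∪ B = {22, 24, 25, 27, 28}
(A ∪ B) ∪ C = {6, 18, 22, 24, 25, 27, 28}

A ∪ B ∪ C = {6, 18, 22, 24, 25, 27, 28}


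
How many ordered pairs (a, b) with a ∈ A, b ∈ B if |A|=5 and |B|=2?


|A × B| = |A| × |B|
= 5 × 2
= 10

|A × B| = 10


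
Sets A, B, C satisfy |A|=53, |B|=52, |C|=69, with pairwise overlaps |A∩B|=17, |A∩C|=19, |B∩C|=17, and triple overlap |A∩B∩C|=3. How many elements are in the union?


|A∪B∪C| = |A|+|B|+|C| - |A∩B|-|A∩C|-|B∩C| + |A∩B∩C|
= 53+52+69 - 17-19-17 + 3
= 174 - 53 + 3
= 124

|A ∪ B ∪ C| = 124


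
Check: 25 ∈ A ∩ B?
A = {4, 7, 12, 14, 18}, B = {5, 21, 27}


A = {4, 7, 12, 14, 18}, B = {5, 21, 27}
A ∩ B = elements in both A and B
A ∩ B = ∅
Checking if 25 ∈ A ∩ B
25 is not in A ∩ B → False

25 ∉ A ∩ B


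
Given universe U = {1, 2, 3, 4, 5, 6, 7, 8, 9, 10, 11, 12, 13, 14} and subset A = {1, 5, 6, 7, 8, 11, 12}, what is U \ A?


Aᶜ = U \ A = elements in U but not in A
U = {1, 2, 3, 4, 5, 6, 7, 8, 9, 10, 11, 12, 13, 14}
A = {1, 5, 6, 7, 8, 11, 12}
Aᶜ = {2, 3, 4, 9, 10, 13, 14}

Aᶜ = {2, 3, 4, 9, 10, 13, 14}


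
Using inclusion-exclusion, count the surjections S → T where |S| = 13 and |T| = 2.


n = |S| = 13, k = |T| = 2. Surjections via inclusion-exclusion:
S(n,k) = Σ(-1)^i × C(k,i) × (k-i)^n, i=0 to k
i=0: (-1)^0×C(2,0)×2^13 = 8192
i=1: (-1)^1×C(2,1)×1^13 = -2
i=2: (-1)^2×C(2,2)×0^13 = 0
Total = 8190

Number of surjections = 8190


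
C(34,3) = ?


C(n,k) = n! / (k!(n-k)!)
C(34,3) = 34! / (3!31!)
= 5984

C(34,3) = 5984


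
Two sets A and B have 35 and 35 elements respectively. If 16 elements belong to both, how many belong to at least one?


|A ∪ B| = |A| + |B| - |A ∩ B|
= 35 + 35 - 16
= 54

|A ∪ B| = 54


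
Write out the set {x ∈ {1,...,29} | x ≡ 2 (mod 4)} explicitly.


Checking each candidate:
Condition: x in {1,...,29} with x ≡ 2 (mod 4)
Result = {2, 6, 10, 14, 18, 22, 26}

{2, 6, 10, 14, 18, 22, 26}


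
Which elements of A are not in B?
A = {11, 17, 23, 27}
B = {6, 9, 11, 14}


A \ B = elements in A but not in B
A = {11, 17, 23, 27}
B = {6, 9, 11, 14}
Remove from A any elements in B
A \ B = {17, 23, 27}

A \ B = {17, 23, 27}


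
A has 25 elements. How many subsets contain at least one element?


Total subsets = 2^n = 2^25 = 33554432
Non-empty subsets exclude the empty set: 2^n - 1
= 33554432 - 1
= 33554431

Number of non-empty subsets = 33554431


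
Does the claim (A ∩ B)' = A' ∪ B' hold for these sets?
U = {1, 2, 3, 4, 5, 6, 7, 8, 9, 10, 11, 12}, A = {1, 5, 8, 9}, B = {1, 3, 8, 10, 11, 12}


LHS: A ∩ B = {1, 8}
(A ∩ B)' = U \ (A ∩ B) = {2, 3, 4, 5, 6, 7, 9, 10, 11, 12}
A' = {2, 3, 4, 6, 7, 10, 11, 12}, B' = {2, 4, 5, 6, 7, 9}
Claimed RHS: A' ∪ B' = {2, 3, 4, 5, 6, 7, 9, 10, 11, 12}
Identity is VALID: LHS = RHS = {2, 3, 4, 5, 6, 7, 9, 10, 11, 12} ✓

Identity is valid. (A ∩ B)' = A' ∪ B' = {2, 3, 4, 5, 6, 7, 9, 10, 11, 12}


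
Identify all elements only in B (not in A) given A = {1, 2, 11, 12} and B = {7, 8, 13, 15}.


A = {1, 2, 11, 12}
B = {7, 8, 13, 15}
Region: only in B (not in A)
Elements: {7, 8, 13, 15}

Elements only in B (not in A): {7, 8, 13, 15}


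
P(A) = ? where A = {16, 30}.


|A| = 2, so |P(A)| = 2^2 = 4
Enumerate subsets by cardinality (0 to 2):
∅, {16}, {30}, {16, 30}

P(A) has 4 subsets: ∅, {16}, {30}, {16, 30}


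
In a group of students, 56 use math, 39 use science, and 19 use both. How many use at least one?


|A ∪ B| = |A| + |B| - |A ∩ B|
= 56 + 39 - 19
= 76

|A ∪ B| = 76


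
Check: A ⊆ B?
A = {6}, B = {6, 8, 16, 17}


A ⊆ B means every element of A is in B.
All elements of A are in B.
So A ⊆ B.

Yes, A ⊆ B


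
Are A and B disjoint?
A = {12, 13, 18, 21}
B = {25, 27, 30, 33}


Disjoint means A ∩ B = ∅.
A ∩ B = ∅
A ∩ B = ∅, so A and B are disjoint.

Yes, A and B are disjoint


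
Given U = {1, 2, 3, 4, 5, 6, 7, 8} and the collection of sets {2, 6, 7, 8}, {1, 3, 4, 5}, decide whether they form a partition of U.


A partition requires: (1) non-empty parts, (2) pairwise disjoint, (3) union = U
Parts: {2, 6, 7, 8}, {1, 3, 4, 5}
Union of parts: {1, 2, 3, 4, 5, 6, 7, 8}
U = {1, 2, 3, 4, 5, 6, 7, 8}
All non-empty? True
Pairwise disjoint? True
Covers U? True

Yes, valid partition


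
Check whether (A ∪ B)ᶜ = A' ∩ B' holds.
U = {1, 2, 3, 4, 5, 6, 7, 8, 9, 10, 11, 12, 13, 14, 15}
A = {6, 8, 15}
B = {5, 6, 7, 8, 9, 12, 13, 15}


LHS: A ∪ B = {5, 6, 7, 8, 9, 12, 13, 15}
(A ∪ B)' = U \ (A ∪ B) = {1, 2, 3, 4, 10, 11, 14}
A' = {1, 2, 3, 4, 5, 7, 9, 10, 11, 12, 13, 14}, B' = {1, 2, 3, 4, 10, 11, 14}
Claimed RHS: A' ∩ B' = {1, 2, 3, 4, 10, 11, 14}
Identity is VALID: LHS = RHS = {1, 2, 3, 4, 10, 11, 14} ✓

Identity is valid. (A ∪ B)' = A' ∩ B' = {1, 2, 3, 4, 10, 11, 14}


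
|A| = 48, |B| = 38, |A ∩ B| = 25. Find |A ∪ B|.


|A ∪ B| = |A| + |B| - |A ∩ B|
= 48 + 38 - 25
= 61

|A ∪ B| = 61


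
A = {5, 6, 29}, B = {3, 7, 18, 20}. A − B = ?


A \ B = elements in A but not in B
A = {5, 6, 29}
B = {3, 7, 18, 20}
Remove from A any elements in B
A \ B = {5, 6, 29}

A \ B = {5, 6, 29}


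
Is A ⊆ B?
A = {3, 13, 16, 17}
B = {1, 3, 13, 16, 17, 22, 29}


A ⊆ B means every element of A is in B.
All elements of A are in B.
So A ⊆ B.

Yes, A ⊆ B


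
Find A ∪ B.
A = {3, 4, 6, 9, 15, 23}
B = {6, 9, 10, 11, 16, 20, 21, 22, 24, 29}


A ∪ B = all elements in A or B (or both)
A = {3, 4, 6, 9, 15, 23}
B = {6, 9, 10, 11, 16, 20, 21, 22, 24, 29}
A ∪ B = {3, 4, 6, 9, 10, 11, 15, 16, 20, 21, 22, 23, 24, 29}

A ∪ B = {3, 4, 6, 9, 10, 11, 15, 16, 20, 21, 22, 23, 24, 29}


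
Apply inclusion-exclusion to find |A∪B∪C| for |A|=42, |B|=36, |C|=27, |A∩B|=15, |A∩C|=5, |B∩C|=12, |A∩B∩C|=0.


|A∪B∪C| = |A|+|B|+|C| - |A∩B|-|A∩C|-|B∩C| + |A∩B∩C|
= 42+36+27 - 15-5-12 + 0
= 105 - 32 + 0
= 73

|A ∪ B ∪ C| = 73


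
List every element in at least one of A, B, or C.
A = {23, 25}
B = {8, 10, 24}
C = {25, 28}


A ∪ B = {8, 10, 23, 24, 25}
(A ∪ B) ∪ C = {8, 10, 23, 24, 25, 28}

A ∪ B ∪ C = {8, 10, 23, 24, 25, 28}


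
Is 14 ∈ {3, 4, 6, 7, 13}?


A = {3, 4, 6, 7, 13}
Checking if 14 is in A
14 is not in A → False

14 ∉ A


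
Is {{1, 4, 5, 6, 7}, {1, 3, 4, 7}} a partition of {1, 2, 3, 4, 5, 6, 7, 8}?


A partition requires: (1) non-empty parts, (2) pairwise disjoint, (3) union = U
Parts: {1, 4, 5, 6, 7}, {1, 3, 4, 7}
Union of parts: {1, 3, 4, 5, 6, 7}
U = {1, 2, 3, 4, 5, 6, 7, 8}
All non-empty? True
Pairwise disjoint? False
Covers U? False

No, not a valid partition


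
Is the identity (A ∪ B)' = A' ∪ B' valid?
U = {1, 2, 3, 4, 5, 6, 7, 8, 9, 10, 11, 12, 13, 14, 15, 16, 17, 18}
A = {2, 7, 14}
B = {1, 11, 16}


LHS: A ∪ B = {1, 2, 7, 11, 14, 16}
(A ∪ B)' = U \ (A ∪ B) = {3, 4, 5, 6, 8, 9, 10, 12, 13, 15, 17, 18}
A' = {1, 3, 4, 5, 6, 8, 9, 10, 11, 12, 13, 15, 16, 17, 18}, B' = {2, 3, 4, 5, 6, 7, 8, 9, 10, 12, 13, 14, 15, 17, 18}
Claimed RHS: A' ∪ B' = {1, 2, 3, 4, 5, 6, 7, 8, 9, 10, 11, 12, 13, 14, 15, 16, 17, 18}
Identity is INVALID: LHS = {3, 4, 5, 6, 8, 9, 10, 12, 13, 15, 17, 18} but the RHS claimed here equals {1, 2, 3, 4, 5, 6, 7, 8, 9, 10, 11, 12, 13, 14, 15, 16, 17, 18}. The correct form is (A ∪ B)' = A' ∩ B'.

Identity is invalid: (A ∪ B)' = {3, 4, 5, 6, 8, 9, 10, 12, 13, 15, 17, 18} but A' ∪ B' = {1, 2, 3, 4, 5, 6, 7, 8, 9, 10, 11, 12, 13, 14, 15, 16, 17, 18}. The correct De Morgan law is (A ∪ B)' = A' ∩ B'.


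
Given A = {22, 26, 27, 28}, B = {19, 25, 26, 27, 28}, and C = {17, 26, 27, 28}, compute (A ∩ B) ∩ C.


A ∩ B = {26, 27, 28}
(A ∩ B) ∩ C = {26, 27, 28}

A ∩ B ∩ C = {26, 27, 28}


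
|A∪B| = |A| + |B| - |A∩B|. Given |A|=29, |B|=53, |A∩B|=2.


|A ∪ B| = |A| + |B| - |A ∩ B|
= 29 + 53 - 2
= 80

|A ∪ B| = 80


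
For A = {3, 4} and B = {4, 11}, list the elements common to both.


A ∩ B = elements in both A and B
A = {3, 4}
B = {4, 11}
A ∩ B = {4}

A ∩ B = {4}


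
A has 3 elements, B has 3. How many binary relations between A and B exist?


A relation from A to B is any subset of A × B.
|A × B| = 3 × 3 = 9
# relations = 2^|A × B| = 2^9 = 512

Number of relations = 512


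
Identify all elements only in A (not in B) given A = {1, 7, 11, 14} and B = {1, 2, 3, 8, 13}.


A = {1, 7, 11, 14}
B = {1, 2, 3, 8, 13}
Region: only in A (not in B)
Elements: {7, 11, 14}

Elements only in A (not in B): {7, 11, 14}


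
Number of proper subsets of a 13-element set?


Total subsets = 2^n = 2^13 = 8192
Proper subsets exclude the set itself: 2^n - 1
= 8192 - 1
= 8191

Number of proper subsets = 8191


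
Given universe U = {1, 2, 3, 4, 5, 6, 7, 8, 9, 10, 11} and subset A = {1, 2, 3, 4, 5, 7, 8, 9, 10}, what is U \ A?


Aᶜ = U \ A = elements in U but not in A
U = {1, 2, 3, 4, 5, 6, 7, 8, 9, 10, 11}
A = {1, 2, 3, 4, 5, 7, 8, 9, 10}
Aᶜ = {6, 11}

Aᶜ = {6, 11}


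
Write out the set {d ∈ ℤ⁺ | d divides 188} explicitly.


Checking each candidate:
Condition: positive divisors of 188
Result = {1, 2, 4, 47, 94, 188}

{1, 2, 4, 47, 94, 188}


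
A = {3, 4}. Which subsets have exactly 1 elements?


|A| = 2, so A has C(2,1) = 2 subsets of size 1.
Enumerate by choosing 1 elements from A at a time:
{3}, {4}

1-element subsets (2 total): {3}, {4}


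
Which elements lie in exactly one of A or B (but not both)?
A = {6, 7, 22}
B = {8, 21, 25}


A △ B = (A \ B) ∪ (B \ A) = elements in exactly one of A or B
A \ B = {6, 7, 22}
B \ A = {8, 21, 25}
A △ B = {6, 7, 8, 21, 22, 25}

A △ B = {6, 7, 8, 21, 22, 25}


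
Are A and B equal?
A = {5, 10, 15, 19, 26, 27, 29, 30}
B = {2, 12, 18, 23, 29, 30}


Two sets are equal iff they have exactly the same elements.
A = {5, 10, 15, 19, 26, 27, 29, 30}
B = {2, 12, 18, 23, 29, 30}
Differences: {2, 5, 10, 12, 15, 18, 19, 23, 26, 27}
A ≠ B

No, A ≠ B


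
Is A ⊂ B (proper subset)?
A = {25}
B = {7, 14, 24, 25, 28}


A ⊂ B requires: A ⊆ B AND A ≠ B.
A ⊆ B? Yes
A = B? No
A ⊂ B: Yes (A is a proper subset of B)

Yes, A ⊂ B


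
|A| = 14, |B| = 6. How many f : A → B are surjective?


n = |A| = 14, k = |B| = 6. Surjections via inclusion-exclusion:
S(n,k) = Σ(-1)^i × C(k,i) × (k-i)^n, i=0 to k
i=0: (-1)^0×C(6,0)×6^14 = 78364164096
i=1: (-1)^1×C(6,1)×5^14 = -36621093750
i=2: (-1)^2×C(6,2)×4^14 = 4026531840
i=3: (-1)^3×C(6,3)×3^14 = -95659380
i=4: (-1)^4×C(6,4)×2^14 = 245760
i=5: (-1)^5×C(6,5)×1^14 = -6
i=6: (-1)^6×C(6,6)×0^14 = 0
Total = 45674188560

Number of surjections = 45674188560


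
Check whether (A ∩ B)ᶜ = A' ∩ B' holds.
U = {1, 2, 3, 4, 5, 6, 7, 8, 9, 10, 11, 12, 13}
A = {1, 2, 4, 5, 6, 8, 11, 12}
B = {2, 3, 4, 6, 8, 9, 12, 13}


LHS: A ∩ B = {2, 4, 6, 8, 12}
(A ∩ B)' = U \ (A ∩ B) = {1, 3, 5, 7, 9, 10, 11, 13}
A' = {3, 7, 9, 10, 13}, B' = {1, 5, 7, 10, 11}
Claimed RHS: A' ∩ B' = {7, 10}
Identity is INVALID: LHS = {1, 3, 5, 7, 9, 10, 11, 13} but the RHS claimed here equals {7, 10}. The correct form is (A ∩ B)' = A' ∪ B'.

Identity is invalid: (A ∩ B)' = {1, 3, 5, 7, 9, 10, 11, 13} but A' ∩ B' = {7, 10}. The correct De Morgan law is (A ∩ B)' = A' ∪ B'.


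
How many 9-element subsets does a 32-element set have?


C(n,k) = n! / (k!(n-k)!)
C(32,9) = 32! / (9!23!)
= 28048800

C(32,9) = 28048800


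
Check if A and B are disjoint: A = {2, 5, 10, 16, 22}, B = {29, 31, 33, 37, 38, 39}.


Disjoint means A ∩ B = ∅.
A ∩ B = ∅
A ∩ B = ∅, so A and B are disjoint.

Yes, A and B are disjoint


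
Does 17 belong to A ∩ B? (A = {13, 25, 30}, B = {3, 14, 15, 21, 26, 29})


A = {13, 25, 30}, B = {3, 14, 15, 21, 26, 29}
A ∩ B = elements in both A and B
A ∩ B = ∅
Checking if 17 ∈ A ∩ B
17 is not in A ∩ B → False

17 ∉ A ∩ B


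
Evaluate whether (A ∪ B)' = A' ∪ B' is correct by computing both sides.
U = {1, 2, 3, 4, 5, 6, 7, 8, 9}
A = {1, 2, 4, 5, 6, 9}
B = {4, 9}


LHS: A ∪ B = {1, 2, 4, 5, 6, 9}
(A ∪ B)' = U \ (A ∪ B) = {3, 7, 8}
A' = {3, 7, 8}, B' = {1, 2, 3, 5, 6, 7, 8}
Claimed RHS: A' ∪ B' = {1, 2, 3, 5, 6, 7, 8}
Identity is INVALID: LHS = {3, 7, 8} but the RHS claimed here equals {1, 2, 3, 5, 6, 7, 8}. The correct form is (A ∪ B)' = A' ∩ B'.

Identity is invalid: (A ∪ B)' = {3, 7, 8} but A' ∪ B' = {1, 2, 3, 5, 6, 7, 8}. The correct De Morgan law is (A ∪ B)' = A' ∩ B'.


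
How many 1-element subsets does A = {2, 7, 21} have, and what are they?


|A| = 3, so A has C(3,1) = 3 subsets of size 1.
Enumerate by choosing 1 elements from A at a time:
{2}, {7}, {21}

1-element subsets (3 total): {2}, {7}, {21}


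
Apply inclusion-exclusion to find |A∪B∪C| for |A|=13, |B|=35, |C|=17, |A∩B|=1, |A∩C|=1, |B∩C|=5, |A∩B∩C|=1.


|A∪B∪C| = |A|+|B|+|C| - |A∩B|-|A∩C|-|B∩C| + |A∩B∩C|
= 13+35+17 - 1-1-5 + 1
= 65 - 7 + 1
= 59

|A ∪ B ∪ C| = 59


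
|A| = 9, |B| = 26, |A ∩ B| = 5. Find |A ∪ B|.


|A ∪ B| = |A| + |B| - |A ∩ B|
= 9 + 26 - 5
= 30

|A ∪ B| = 30


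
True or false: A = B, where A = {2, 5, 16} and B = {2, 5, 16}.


Two sets are equal iff they have exactly the same elements.
A = {2, 5, 16}
B = {2, 5, 16}
Same elements → A = B

Yes, A = B


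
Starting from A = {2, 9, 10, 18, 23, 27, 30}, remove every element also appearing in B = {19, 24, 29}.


A \ B = elements in A but not in B
A = {2, 9, 10, 18, 23, 27, 30}
B = {19, 24, 29}
Remove from A any elements in B
A \ B = {2, 9, 10, 18, 23, 27, 30}

A \ B = {2, 9, 10, 18, 23, 27, 30}


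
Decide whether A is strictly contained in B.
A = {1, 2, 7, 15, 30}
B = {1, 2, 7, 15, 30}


A ⊂ B requires: A ⊆ B AND A ≠ B.
A ⊆ B? Yes
A = B? Yes
A = B, so A is not a PROPER subset.

No, A is not a proper subset of B


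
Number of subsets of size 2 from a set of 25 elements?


C(n,k) = n! / (k!(n-k)!)
C(25,2) = 25! / (2!23!)
= 300

C(25,2) = 300
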